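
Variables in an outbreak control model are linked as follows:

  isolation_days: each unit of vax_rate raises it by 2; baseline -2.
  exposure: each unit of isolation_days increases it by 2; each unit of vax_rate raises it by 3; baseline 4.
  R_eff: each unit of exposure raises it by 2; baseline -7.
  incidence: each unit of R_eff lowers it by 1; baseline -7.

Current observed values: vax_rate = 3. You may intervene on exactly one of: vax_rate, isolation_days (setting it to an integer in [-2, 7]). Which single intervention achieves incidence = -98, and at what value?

Intervening on vax_rate: with other inputs at their observed values, incidence = -14*vax_rate. Solving for -98 gives vax_rate = 7, within [-2, 7].
Intervening on isolation_days: incidence = -4*isolation_days - 26. Reaching -98 requires isolation_days = 18, outside [-2, 7].

set vax_rate = 7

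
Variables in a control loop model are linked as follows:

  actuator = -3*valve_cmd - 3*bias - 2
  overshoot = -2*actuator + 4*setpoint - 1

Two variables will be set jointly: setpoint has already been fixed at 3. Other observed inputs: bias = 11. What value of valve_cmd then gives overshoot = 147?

valve_cmd = 11

With setpoint held at 3:
Substituting into the actuator equation gives actuator = -3*valve_cmd - 35.
This gives overshoot = 6*valve_cmd + 81.
Solve 6*valve_cmd + 81 = 147: valve_cmd = (147 - 81) / 6 = 11.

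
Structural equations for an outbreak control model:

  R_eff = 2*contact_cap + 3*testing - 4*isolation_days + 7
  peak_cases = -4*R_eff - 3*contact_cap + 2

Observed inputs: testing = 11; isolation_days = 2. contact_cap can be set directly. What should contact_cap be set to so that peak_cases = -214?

Substituting into the R_eff equation gives R_eff = 2*contact_cap + 32.
Substituting into the peak_cases equation gives peak_cases = -11*contact_cap - 126.
Solve -11*contact_cap - 126 = -214: contact_cap = (-214 + 126) / -11 = 8.

contact_cap = 8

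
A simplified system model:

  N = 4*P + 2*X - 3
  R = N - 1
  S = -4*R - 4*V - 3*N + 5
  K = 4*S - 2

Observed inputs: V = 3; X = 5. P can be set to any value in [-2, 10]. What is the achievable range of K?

Substituting into the N equation gives N = 4*P + 7.
R becomes 4*P + 6.
Substituting into the S equation gives S = -28*P - 52.
K becomes -112*P - 210.
Linear in P, so extremes are at the endpoints: P = -2 gives K = 14; P = 10 gives K = -1330.

-1330 to 14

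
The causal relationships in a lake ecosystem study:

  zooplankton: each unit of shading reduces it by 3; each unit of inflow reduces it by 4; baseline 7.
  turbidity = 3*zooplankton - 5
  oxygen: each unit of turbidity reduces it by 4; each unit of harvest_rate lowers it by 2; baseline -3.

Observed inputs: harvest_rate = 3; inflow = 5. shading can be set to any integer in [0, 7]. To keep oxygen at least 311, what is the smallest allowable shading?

shading = 4

Substituting into the zooplankton equation gives zooplankton = -3*shading - 13.
Substituting into the turbidity equation gives turbidity = -9*shading - 44.
Substituting into the oxygen equation gives oxygen = 36*shading + 167.
Require 36*shading + 167 ≥ 311, so shading ≥ 4.
The smallest integer in [0, 7] satisfying this is 4.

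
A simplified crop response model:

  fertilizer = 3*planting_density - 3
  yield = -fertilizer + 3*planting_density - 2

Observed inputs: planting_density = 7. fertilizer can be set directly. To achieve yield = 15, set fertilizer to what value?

Intervening on fertilizer fixes its value directly, overriding its dependence on planting_density.
Substituting into the yield equation gives yield = -fertilizer + 19.
Solve -fertilizer + 19 = 15: fertilizer = (15 - 19) / -1 = 4.

fertilizer = 4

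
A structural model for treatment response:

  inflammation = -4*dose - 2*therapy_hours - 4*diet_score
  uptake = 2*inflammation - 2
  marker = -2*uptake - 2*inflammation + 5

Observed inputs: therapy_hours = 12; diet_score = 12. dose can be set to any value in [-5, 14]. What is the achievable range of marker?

321 to 777

Substituting into the inflammation equation gives inflammation = -4*dose - 72.
Substituting into the uptake equation gives uptake = -8*dose - 146.
marker becomes 24*dose + 441.
Linear in dose, so extremes are at the endpoints: dose = -5 gives marker = 321; dose = 14 gives marker = 777.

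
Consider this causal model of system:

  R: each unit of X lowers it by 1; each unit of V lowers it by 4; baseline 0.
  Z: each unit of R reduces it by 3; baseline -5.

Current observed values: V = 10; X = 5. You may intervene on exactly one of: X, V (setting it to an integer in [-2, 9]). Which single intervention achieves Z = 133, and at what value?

Intervening on X: with other inputs at their observed values, Z = 3*X + 115. Solving for 133 gives X = 6, within [-2, 9].
Intervening on V: Z = 12*V + 10. Reaching 133 requires V = 41/4, not an integer.

set X = 6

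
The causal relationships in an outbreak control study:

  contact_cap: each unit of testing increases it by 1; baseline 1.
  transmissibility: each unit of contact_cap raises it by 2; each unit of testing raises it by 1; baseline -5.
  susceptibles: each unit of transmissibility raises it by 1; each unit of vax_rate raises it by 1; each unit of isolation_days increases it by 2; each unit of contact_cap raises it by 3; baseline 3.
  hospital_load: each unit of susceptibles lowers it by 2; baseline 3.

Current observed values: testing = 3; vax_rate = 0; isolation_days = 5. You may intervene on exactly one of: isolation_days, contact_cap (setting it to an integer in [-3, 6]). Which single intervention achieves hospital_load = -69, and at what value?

Intervening on isolation_days: hospital_load = -4*isolation_days - 39. Reaching -69 requires isolation_days = 15/2, not an integer.
Intervening on contact_cap: with other inputs at their observed values, hospital_load = -10*contact_cap - 19. Solving for -69 gives contact_cap = 5, within [-3, 6].

set contact_cap = 5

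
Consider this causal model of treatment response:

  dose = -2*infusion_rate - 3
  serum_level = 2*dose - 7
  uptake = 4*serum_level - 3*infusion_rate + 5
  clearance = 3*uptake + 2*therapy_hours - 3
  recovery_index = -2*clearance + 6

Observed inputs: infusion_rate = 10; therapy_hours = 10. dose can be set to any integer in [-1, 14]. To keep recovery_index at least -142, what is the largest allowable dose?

Intervening on dose fixes its value directly, overriding its dependence on infusion_rate.
Substituting into the uptake equation gives uptake = 8*dose - 53.
Substituting into the clearance equation gives clearance = 24*dose - 142.
Substituting into the recovery_index equation gives recovery_index = -48*dose + 290.
Require -48*dose + 290 ≥ -142, so dose ≤ 9.
The largest integer in [-1, 14] satisfying this is 9.

dose = 9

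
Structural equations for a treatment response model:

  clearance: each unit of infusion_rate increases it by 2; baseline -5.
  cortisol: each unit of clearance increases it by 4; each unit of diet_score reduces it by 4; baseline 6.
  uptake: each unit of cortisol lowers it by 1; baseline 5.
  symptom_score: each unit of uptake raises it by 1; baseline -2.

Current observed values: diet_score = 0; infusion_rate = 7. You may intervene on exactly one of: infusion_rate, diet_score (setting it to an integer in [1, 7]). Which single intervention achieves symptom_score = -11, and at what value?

set diet_score = 7

Intervening on infusion_rate: symptom_score = -8*infusion_rate + 17. Reaching -11 requires infusion_rate = 7/2, not an integer.
Intervening on diet_score: with other inputs at their observed values, symptom_score = 4*diet_score - 39. Solving for -11 gives diet_score = 7, within [1, 7].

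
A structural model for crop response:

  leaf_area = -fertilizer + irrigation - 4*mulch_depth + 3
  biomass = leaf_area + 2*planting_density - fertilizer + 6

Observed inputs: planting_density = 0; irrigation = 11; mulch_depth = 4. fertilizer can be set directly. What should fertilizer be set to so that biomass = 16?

fertilizer = -6

Substituting into the leaf_area equation gives leaf_area = -fertilizer - 2.
biomass becomes -2*fertilizer + 4.
Solve -2*fertilizer + 4 = 16: fertilizer = (16 - 4) / -2 = -6.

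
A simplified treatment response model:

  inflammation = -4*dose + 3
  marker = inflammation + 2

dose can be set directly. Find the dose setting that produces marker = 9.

dose = -1

Substituting into the marker equation gives marker = -4*dose + 5.
Solve -4*dose + 5 = 9: dose = (9 - 5) / -4 = -1.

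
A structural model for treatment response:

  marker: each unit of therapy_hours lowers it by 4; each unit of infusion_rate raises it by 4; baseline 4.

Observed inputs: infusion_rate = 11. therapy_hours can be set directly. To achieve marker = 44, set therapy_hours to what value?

therapy_hours = 1

Substituting into the marker equation gives marker = -4*therapy_hours + 48.
Solve -4*therapy_hours + 48 = 44: therapy_hours = (44 - 48) / -4 = 1.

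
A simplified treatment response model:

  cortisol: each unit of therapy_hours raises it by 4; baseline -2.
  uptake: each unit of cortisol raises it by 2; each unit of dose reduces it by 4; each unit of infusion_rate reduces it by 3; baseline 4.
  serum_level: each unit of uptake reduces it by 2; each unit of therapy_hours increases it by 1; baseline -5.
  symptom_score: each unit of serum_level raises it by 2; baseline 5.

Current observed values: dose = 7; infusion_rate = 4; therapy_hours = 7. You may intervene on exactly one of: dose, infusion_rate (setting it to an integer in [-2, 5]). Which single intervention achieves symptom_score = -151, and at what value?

Intervening on dose: with other inputs at their observed values, symptom_score = 16*dose - 167. Solving for -151 gives dose = 1, within [-2, 5].
Intervening on infusion_rate: symptom_score = 12*infusion_rate - 103. Reaching -151 requires infusion_rate = -4, outside [-2, 5].

set dose = 1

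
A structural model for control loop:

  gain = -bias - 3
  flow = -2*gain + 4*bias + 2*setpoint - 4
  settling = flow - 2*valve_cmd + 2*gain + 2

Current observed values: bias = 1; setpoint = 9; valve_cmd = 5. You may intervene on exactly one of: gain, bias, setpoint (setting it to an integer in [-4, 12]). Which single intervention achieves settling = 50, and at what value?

set bias = 11

Intervening on gain: the paths from gain to settling cancel (net effect zero), leaving settling = 10; 50 is unreachable this way.
Intervening on bias: with other inputs at their observed values, settling = 4*bias + 6. Solving for 50 gives bias = 11, within [-4, 12].
Intervening on setpoint: settling = 2*setpoint - 8. Reaching 50 requires setpoint = 29, outside [-4, 12].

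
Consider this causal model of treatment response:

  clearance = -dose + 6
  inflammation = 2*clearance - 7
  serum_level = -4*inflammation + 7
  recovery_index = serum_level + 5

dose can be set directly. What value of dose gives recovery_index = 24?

Substituting into the inflammation equation gives inflammation = -2*dose + 5.
This gives serum_level = 8*dose - 13.
This gives recovery_index = 8*dose - 8.
Solve 8*dose - 8 = 24: dose = (24 + 8) / 8 = 4.

dose = 4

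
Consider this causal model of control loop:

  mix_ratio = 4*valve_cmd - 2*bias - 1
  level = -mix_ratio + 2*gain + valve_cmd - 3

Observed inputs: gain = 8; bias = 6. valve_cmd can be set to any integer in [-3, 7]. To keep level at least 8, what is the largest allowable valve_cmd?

valve_cmd = 6

Substituting into the mix_ratio equation gives mix_ratio = 4*valve_cmd - 13.
level becomes -3*valve_cmd + 26.
Require -3*valve_cmd + 26 ≥ 8, so valve_cmd ≤ 6.
The largest integer in [-3, 7] satisfying this is 6.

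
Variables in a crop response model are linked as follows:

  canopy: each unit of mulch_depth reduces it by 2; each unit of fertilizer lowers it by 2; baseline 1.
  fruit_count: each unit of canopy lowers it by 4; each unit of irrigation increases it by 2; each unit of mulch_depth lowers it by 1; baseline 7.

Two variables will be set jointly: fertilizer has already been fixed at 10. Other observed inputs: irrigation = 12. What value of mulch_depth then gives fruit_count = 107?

mulch_depth = 0

With fertilizer held at 10:
Substituting into the canopy equation gives canopy = -2*mulch_depth - 19.
So fruit_count = 7*mulch_depth + 107.
Solve 7*mulch_depth + 107 = 107: mulch_depth = (107 - 107) / 7 = 0.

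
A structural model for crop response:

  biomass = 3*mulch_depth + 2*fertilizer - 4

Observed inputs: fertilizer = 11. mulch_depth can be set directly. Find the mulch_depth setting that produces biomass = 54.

Substituting into the biomass equation gives biomass = 3*mulch_depth + 18.
Solve 3*mulch_depth + 18 = 54: mulch_depth = (54 - 18) / 3 = 12.

mulch_depth = 12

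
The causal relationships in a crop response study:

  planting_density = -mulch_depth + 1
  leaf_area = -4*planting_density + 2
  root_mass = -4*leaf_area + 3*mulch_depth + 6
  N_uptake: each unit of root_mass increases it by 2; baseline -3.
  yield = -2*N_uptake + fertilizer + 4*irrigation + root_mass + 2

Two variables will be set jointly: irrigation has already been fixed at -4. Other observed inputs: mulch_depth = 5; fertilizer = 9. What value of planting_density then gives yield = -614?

With irrigation held at -4:
Intervening on planting_density fixes its value directly, overriding its dependence on mulch_depth.
Substituting into the root_mass equation gives root_mass = 16*planting_density + 13.
Substituting into the N_uptake equation gives N_uptake = 32*planting_density + 23.
So yield = -48*planting_density - 38.
Solve -48*planting_density - 38 = -614: planting_density = (-614 + 38) / -48 = 12.

planting_density = 12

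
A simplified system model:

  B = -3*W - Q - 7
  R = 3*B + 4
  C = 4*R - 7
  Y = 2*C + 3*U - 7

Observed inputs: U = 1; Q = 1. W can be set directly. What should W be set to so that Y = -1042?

Substituting into the B equation gives B = -3*W - 8.
R becomes -9*W - 20.
This gives C = -36*W - 87.
This gives Y = -72*W - 178.
Solve -72*W - 178 = -1042: W = (-1042 + 178) / -72 = 12.

W = 12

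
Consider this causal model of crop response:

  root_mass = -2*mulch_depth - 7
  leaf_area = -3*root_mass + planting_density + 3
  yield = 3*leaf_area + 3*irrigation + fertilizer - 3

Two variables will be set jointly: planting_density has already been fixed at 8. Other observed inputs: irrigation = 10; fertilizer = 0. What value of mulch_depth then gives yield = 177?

With planting_density held at 8:
Substituting into the leaf_area equation gives leaf_area = 6*mulch_depth + 32.
yield becomes 18*mulch_depth + 123.
Solve 18*mulch_depth + 123 = 177: mulch_depth = (177 - 123) / 18 = 3.

mulch_depth = 3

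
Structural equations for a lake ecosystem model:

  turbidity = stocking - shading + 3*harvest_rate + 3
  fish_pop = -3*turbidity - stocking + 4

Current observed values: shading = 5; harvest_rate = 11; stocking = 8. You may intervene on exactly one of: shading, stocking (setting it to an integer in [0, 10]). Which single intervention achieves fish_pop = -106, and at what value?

Intervening on shading: with other inputs at their observed values, fish_pop = 3*shading - 136. Solving for -106 gives shading = 10, within [0, 10].
Intervening on stocking: fish_pop = -4*stocking - 89. Reaching -106 requires stocking = 17/4, not an integer.

set shading = 10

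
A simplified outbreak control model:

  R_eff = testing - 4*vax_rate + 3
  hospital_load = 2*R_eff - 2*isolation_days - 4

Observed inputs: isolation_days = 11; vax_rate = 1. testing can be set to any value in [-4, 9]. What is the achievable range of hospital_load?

Substituting into the R_eff equation gives R_eff = testing - 1.
This gives hospital_load = 2*testing - 28.
Linear in testing, so extremes are at the endpoints: testing = -4 gives hospital_load = -36; testing = 9 gives hospital_load = -10.

-36 to -10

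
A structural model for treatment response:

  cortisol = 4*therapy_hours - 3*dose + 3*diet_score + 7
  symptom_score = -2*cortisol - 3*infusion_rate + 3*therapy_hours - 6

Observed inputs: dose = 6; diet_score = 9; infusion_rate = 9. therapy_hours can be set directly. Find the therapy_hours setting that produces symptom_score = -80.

Substituting into the cortisol equation gives cortisol = 4*therapy_hours + 16.
Substituting into the symptom_score equation gives symptom_score = -5*therapy_hours - 65.
Solve -5*therapy_hours - 65 = -80: therapy_hours = (-80 + 65) / -5 = 3.

therapy_hours = 3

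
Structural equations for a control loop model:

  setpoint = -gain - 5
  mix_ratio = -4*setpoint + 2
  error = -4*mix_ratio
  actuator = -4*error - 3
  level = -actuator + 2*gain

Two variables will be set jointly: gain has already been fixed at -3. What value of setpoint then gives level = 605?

setpoint = 10

With gain held at -3:
Intervening on setpoint fixes its value directly, overriding its dependence on gain.
Substituting into the error equation gives error = 16*setpoint - 8.
Substituting into the actuator equation gives actuator = -64*setpoint + 29.
So level = 64*setpoint - 35.
Solve 64*setpoint - 35 = 605: setpoint = (605 + 35) / 64 = 10.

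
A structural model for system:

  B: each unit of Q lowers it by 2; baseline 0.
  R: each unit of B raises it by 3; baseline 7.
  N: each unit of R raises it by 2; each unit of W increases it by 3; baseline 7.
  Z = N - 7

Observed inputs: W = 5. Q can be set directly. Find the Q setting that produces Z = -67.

Substituting into the R equation gives R = -6*Q + 7.
Substituting into the N equation gives N = -12*Q + 36.
Substituting into the Z equation gives Z = -12*Q + 29.
Solve -12*Q + 29 = -67: Q = (-67 - 29) / -12 = 8.

Q = 8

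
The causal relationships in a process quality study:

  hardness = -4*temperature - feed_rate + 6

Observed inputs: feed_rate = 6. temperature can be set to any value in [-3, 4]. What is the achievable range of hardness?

-16 to 12

Substituting into the hardness equation gives hardness = -4*temperature.
Linear in temperature, so extremes are at the endpoints: temperature = -3 gives hardness = 12; temperature = 4 gives hardness = -16.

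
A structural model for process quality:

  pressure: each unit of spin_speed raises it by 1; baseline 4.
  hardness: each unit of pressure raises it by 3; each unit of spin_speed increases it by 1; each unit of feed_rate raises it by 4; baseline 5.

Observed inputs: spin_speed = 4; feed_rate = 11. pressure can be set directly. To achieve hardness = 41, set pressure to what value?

pressure = -4

Intervening on pressure fixes its value directly, overriding its dependence on spin_speed.
Substituting into the hardness equation gives hardness = 3*pressure + 53.
Solve 3*pressure + 53 = 41: pressure = (41 - 53) / 3 = -4.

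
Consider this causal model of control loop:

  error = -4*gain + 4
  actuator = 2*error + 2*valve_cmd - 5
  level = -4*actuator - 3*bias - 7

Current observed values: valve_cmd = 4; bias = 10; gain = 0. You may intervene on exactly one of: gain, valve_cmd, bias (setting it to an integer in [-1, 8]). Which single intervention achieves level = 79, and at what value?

set gain = 5

Intervening on gain: with other inputs at their observed values, level = 32*gain - 81. Solving for 79 gives gain = 5, within [-1, 8].
Intervening on valve_cmd: level = -8*valve_cmd - 49. Reaching 79 requires valve_cmd = -16, outside [-1, 8].
Intervening on bias: level = -3*bias - 51. Reaching 79 requires bias = -130/3, not an integer.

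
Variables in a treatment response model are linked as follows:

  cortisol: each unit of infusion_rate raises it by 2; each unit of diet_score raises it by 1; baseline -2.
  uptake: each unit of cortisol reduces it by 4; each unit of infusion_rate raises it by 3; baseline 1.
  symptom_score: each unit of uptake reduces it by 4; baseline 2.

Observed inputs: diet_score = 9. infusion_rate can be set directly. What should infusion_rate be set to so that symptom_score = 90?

Substituting into the cortisol equation gives cortisol = 2*infusion_rate + 7.
This gives uptake = -5*infusion_rate - 27.
Substituting into the symptom_score equation gives symptom_score = 20*infusion_rate + 110.
Solve 20*infusion_rate + 110 = 90: infusion_rate = (90 - 110) / 20 = -1.

infusion_rate = -1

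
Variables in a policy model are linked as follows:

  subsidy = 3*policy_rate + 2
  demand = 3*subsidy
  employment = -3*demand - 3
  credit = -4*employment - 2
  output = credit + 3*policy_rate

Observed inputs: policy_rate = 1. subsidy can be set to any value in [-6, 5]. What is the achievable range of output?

-203 to 193

Intervening on subsidy fixes its value directly, overriding its dependence on policy_rate.
Substituting into the employment equation gives employment = -9*subsidy - 3.
Substituting into the credit equation gives credit = 36*subsidy + 10.
Substituting into the output equation gives output = 36*subsidy + 13.
Linear in subsidy, so extremes are at the endpoints: subsidy = -6 gives output = -203; subsidy = 5 gives output = 193.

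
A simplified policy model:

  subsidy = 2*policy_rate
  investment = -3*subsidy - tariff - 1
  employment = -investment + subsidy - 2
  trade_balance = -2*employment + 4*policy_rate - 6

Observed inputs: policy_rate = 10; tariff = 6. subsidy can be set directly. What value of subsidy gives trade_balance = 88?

Intervening on subsidy fixes its value directly, overriding its dependence on policy_rate.
Substituting into the investment equation gives investment = -3*subsidy - 7.
Substituting into the employment equation gives employment = 4*subsidy + 5.
So trade_balance = -8*subsidy + 24.
Solve -8*subsidy + 24 = 88: subsidy = (88 - 24) / -8 = -8.

subsidy = -8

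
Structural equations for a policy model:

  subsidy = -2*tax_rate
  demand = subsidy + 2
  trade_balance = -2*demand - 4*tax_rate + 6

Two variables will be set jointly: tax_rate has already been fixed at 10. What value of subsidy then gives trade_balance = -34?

With tax_rate held at 10:
Intervening on subsidy fixes its value directly, overriding its dependence on tax_rate.
Substituting into the trade_balance equation gives trade_balance = -2*subsidy - 38.
Solve -2*subsidy - 38 = -34: subsidy = (-34 + 38) / -2 = -2.

subsidy = -2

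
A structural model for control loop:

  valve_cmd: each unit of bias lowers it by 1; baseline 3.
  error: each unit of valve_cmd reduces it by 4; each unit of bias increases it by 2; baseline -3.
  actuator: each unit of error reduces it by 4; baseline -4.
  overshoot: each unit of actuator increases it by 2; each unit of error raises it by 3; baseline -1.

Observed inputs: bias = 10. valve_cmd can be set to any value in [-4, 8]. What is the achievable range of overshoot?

-174 to 66

Intervening on valve_cmd fixes its value directly, overriding its dependence on bias.
Substituting into the error equation gives error = -4*valve_cmd + 17.
This gives actuator = 16*valve_cmd - 72.
Substituting into the overshoot equation gives overshoot = 20*valve_cmd - 94.
Linear in valve_cmd, so extremes are at the endpoints: valve_cmd = -4 gives overshoot = -174; valve_cmd = 8 gives overshoot = 66.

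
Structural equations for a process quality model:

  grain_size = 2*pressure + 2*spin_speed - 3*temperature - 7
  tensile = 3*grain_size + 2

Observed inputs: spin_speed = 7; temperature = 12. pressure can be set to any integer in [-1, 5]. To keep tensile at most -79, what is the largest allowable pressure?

pressure = 1

Substituting into the grain_size equation gives grain_size = 2*pressure - 29.
Substituting into the tensile equation gives tensile = 6*pressure - 85.
Require 6*pressure - 85 ≤ -79, so pressure ≤ 1.
The largest integer in [-1, 5] satisfying this is 1.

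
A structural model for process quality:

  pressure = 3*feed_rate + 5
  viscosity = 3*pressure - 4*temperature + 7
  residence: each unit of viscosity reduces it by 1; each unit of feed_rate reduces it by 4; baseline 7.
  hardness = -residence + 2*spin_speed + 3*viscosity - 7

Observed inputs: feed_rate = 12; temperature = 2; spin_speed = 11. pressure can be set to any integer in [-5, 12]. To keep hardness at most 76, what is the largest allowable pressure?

Intervening on pressure fixes its value directly, overriding its dependence on feed_rate.
Substituting into the viscosity equation gives viscosity = 3*pressure - 1.
Substituting into the residence equation gives residence = -3*pressure - 40.
So hardness = 12*pressure + 52.
Require 12*pressure + 52 ≤ 76, so pressure ≤ 2.
The largest integer in [-5, 12] satisfying this is 2.

pressure = 2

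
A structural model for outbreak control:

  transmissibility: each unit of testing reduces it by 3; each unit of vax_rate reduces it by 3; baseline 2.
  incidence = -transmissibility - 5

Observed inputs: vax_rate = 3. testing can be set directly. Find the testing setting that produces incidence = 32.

Substituting into the transmissibility equation gives transmissibility = -3*testing - 7.
So incidence = 3*testing + 2.
Solve 3*testing + 2 = 32: testing = (32 - 2) / 3 = 10.

testing = 10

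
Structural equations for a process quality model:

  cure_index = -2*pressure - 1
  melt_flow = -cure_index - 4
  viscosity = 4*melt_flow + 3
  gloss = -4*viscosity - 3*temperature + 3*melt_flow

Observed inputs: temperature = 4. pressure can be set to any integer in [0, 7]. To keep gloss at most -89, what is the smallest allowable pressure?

pressure = 4

Substituting into the melt_flow equation gives melt_flow = 2*pressure - 3.
This gives viscosity = 8*pressure - 9.
This gives gloss = -26*pressure + 15.
Require -26*pressure + 15 ≤ -89, so pressure ≥ 4.
The smallest integer in [0, 7] satisfying this is 4.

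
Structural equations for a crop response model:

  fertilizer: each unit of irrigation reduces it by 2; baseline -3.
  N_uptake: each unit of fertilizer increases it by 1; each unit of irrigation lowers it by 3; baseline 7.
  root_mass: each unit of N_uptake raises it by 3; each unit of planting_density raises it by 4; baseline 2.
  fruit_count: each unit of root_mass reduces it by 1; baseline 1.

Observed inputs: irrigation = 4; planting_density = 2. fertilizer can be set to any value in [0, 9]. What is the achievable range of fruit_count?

Intervening on fertilizer fixes its value directly, overriding its dependence on irrigation.
Substituting into the N_uptake equation gives N_uptake = fertilizer - 5.
Substituting into the root_mass equation gives root_mass = 3*fertilizer - 5.
fruit_count becomes -3*fertilizer + 6.
Linear in fertilizer, so extremes are at the endpoints: fertilizer = 0 gives fruit_count = 6; fertilizer = 9 gives fruit_count = -21.

-21 to 6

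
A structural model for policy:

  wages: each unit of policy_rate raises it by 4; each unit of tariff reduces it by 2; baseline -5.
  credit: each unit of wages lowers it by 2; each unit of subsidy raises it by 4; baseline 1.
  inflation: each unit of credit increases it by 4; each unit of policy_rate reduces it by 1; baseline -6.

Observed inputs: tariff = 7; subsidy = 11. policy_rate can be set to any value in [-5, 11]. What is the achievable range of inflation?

-37 to 491

Substituting into the wages equation gives wages = 4*policy_rate - 19.
Substituting into the credit equation gives credit = -8*policy_rate + 83.
Substituting into the inflation equation gives inflation = -33*policy_rate + 326.
Linear in policy_rate, so extremes are at the endpoints: policy_rate = -5 gives inflation = 491; policy_rate = 11 gives inflation = -37.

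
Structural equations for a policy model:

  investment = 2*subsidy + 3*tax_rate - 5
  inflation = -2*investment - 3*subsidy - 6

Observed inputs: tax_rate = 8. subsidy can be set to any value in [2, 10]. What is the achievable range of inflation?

Substituting into the investment equation gives investment = 2*subsidy + 19.
Substituting into the inflation equation gives inflation = -7*subsidy - 44.
Linear in subsidy, so extremes are at the endpoints: subsidy = 2 gives inflation = -58; subsidy = 10 gives inflation = -114.

-114 to -58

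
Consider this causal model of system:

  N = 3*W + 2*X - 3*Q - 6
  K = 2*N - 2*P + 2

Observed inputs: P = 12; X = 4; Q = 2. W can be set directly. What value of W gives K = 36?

Substituting into the N equation gives N = 3*W - 4.
So K = 6*W - 30.
Solve 6*W - 30 = 36: W = (36 + 30) / 6 = 11.

W = 11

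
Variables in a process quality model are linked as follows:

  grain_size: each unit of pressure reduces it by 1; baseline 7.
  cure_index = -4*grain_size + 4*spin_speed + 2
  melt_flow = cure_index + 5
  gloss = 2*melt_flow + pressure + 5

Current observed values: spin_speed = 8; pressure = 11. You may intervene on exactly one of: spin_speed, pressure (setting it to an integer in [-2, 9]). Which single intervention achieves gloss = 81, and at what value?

Intervening on spin_speed: gloss = 8*spin_speed + 62. Reaching 81 requires spin_speed = 19/8, not an integer.
Intervening on pressure: with other inputs at their observed values, gloss = 9*pressure + 27. Solving for 81 gives pressure = 6, within [-2, 9].

set pressure = 6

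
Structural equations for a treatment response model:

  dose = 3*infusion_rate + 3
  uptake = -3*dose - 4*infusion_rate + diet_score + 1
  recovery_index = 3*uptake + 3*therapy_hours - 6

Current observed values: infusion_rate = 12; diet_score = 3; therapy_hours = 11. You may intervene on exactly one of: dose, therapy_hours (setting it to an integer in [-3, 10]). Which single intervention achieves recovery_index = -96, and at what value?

set dose = -1

Intervening on dose: with other inputs at their observed values, recovery_index = -9*dose - 105. Solving for -96 gives dose = -1, within [-3, 10].
Intervening on therapy_hours: recovery_index = 3*therapy_hours - 489. Reaching -96 requires therapy_hours = 131, outside [-3, 10].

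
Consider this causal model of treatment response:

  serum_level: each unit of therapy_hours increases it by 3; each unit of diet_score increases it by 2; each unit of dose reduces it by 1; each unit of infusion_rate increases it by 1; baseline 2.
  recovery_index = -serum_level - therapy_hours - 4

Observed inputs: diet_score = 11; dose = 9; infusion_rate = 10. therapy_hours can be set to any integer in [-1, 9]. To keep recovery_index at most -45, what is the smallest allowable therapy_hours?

therapy_hours = 4

Substituting into the serum_level equation gives serum_level = 3*therapy_hours + 25.
Substituting into the recovery_index equation gives recovery_index = -4*therapy_hours - 29.
Require -4*therapy_hours - 29 ≤ -45, so therapy_hours ≥ 4.
The smallest integer in [-1, 9] satisfying this is 4.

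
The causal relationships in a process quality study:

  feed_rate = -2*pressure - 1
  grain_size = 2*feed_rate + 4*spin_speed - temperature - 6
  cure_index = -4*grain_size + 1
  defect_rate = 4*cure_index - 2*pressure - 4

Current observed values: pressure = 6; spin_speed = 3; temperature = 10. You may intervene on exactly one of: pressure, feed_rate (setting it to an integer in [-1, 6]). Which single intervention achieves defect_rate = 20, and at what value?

Intervening on pressure: defect_rate = 62*pressure + 96. Reaching 20 requires pressure = -38/31, not an integer.
Intervening on feed_rate: with other inputs at their observed values, defect_rate = -32*feed_rate + 52. Solving for 20 gives feed_rate = 1, within [-1, 6].

set feed_rate = 1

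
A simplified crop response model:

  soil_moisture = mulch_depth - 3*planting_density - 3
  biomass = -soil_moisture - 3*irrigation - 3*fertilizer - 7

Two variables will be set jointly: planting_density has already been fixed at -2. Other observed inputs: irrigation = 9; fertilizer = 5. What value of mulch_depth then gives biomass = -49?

With planting_density held at -2:
Substituting into the soil_moisture equation gives soil_moisture = mulch_depth + 3.
This gives biomass = -mulch_depth - 52.
Solve -mulch_depth - 52 = -49: mulch_depth = (-49 + 52) / -1 = -3.

mulch_depth = -3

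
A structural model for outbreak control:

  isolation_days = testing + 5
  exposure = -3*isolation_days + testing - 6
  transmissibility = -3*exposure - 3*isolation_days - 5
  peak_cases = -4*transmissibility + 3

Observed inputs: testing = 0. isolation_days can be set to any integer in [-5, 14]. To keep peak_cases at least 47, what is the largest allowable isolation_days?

Intervening on isolation_days fixes its value directly, overriding its dependence on testing.
Substituting into the exposure equation gives exposure = -3*isolation_days - 6.
Substituting into the transmissibility equation gives transmissibility = 6*isolation_days + 13.
peak_cases becomes -24*isolation_days - 49.
Require -24*isolation_days - 49 ≥ 47, so isolation_days ≤ -4.
The largest integer in [-5, 14] satisfying this is -4.

isolation_days = -4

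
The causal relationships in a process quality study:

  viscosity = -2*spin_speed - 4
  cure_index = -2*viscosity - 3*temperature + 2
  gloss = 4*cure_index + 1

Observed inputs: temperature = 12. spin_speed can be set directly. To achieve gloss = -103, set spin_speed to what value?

spin_speed = 0

Substituting into the cure_index equation gives cure_index = 4*spin_speed - 26.
Substituting into the gloss equation gives gloss = 16*spin_speed - 103.
Solve 16*spin_speed - 103 = -103: spin_speed = (-103 + 103) / 16 = 0.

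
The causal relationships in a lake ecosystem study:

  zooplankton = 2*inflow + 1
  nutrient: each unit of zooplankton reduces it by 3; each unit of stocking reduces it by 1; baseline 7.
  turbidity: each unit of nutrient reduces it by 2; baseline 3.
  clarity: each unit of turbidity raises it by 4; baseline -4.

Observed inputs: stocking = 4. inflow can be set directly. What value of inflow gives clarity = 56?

inflow = 1

Substituting into the nutrient equation gives nutrient = -6*inflow.
Substituting into the turbidity equation gives turbidity = 12*inflow + 3.
Substituting into the clarity equation gives clarity = 48*inflow + 8.
Solve 48*inflow + 8 = 56: inflow = (56 - 8) / 48 = 1.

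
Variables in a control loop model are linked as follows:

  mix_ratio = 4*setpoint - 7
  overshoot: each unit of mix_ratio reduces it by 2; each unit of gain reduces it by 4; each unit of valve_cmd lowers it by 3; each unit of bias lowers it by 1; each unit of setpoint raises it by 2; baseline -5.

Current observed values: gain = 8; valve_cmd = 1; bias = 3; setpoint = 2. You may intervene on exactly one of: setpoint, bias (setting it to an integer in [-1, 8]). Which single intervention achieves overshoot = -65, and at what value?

set setpoint = 6

Intervening on setpoint: with other inputs at their observed values, overshoot = -6*setpoint - 29. Solving for -65 gives setpoint = 6, within [-1, 8].
Intervening on bias: overshoot = -bias - 38. Reaching -65 requires bias = 27, outside [-1, 8].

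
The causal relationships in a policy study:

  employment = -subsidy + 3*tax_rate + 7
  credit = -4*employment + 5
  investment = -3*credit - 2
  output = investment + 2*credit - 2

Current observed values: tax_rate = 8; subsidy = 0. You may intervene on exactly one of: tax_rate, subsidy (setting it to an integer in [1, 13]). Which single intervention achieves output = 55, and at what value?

Intervening on tax_rate: with other inputs at their observed values, output = 12*tax_rate + 19. Solving for 55 gives tax_rate = 3, within [1, 13].
Intervening on subsidy: output = -4*subsidy + 115. Reaching 55 requires subsidy = 15, outside [1, 13].

set tax_rate = 3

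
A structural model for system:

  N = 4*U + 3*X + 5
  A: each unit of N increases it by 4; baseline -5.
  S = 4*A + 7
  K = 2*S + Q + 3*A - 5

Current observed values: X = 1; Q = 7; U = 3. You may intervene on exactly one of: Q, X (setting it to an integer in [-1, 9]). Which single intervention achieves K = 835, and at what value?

Intervening on Q: with other inputs at their observed values, K = Q + 834. Solving for 835 gives Q = 1, within [-1, 9].
Intervening on X: K = 132*X + 709. Reaching 835 requires X = 21/22, not an integer.

set Q = 1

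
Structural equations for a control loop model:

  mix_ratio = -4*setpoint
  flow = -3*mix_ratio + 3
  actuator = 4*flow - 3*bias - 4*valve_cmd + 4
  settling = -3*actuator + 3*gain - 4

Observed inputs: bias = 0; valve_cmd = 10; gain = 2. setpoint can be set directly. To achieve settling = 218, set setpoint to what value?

Substituting into the flow equation gives flow = 12*setpoint + 3.
Substituting into the actuator equation gives actuator = 48*setpoint - 24.
Substituting into the settling equation gives settling = -144*setpoint + 74.
Solve -144*setpoint + 74 = 218: setpoint = (218 - 74) / -144 = -1.

setpoint = -1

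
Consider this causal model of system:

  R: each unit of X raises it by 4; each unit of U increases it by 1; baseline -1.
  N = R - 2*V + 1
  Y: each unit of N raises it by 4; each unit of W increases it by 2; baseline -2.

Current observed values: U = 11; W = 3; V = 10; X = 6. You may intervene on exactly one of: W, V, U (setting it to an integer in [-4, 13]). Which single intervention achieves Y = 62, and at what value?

Intervening on W: with other inputs at their observed values, Y = 2*W + 58. Solving for 62 gives W = 2, within [-4, 13].
Intervening on V: Y = -8*V + 144. Reaching 62 requires V = 41/4, not an integer.
Intervening on U: Y = 4*U + 20. Reaching 62 requires U = 21/2, not an integer.

set W = 2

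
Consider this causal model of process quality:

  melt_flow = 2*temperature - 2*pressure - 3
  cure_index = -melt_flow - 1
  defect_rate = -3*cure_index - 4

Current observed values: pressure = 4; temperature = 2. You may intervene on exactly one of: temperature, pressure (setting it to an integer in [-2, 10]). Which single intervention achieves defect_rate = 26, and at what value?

Intervening on temperature: with other inputs at their observed values, defect_rate = 6*temperature - 34. Solving for 26 gives temperature = 10, within [-2, 10].
Intervening on pressure: defect_rate = -6*pressure + 2. Reaching 26 requires pressure = -4, outside [-2, 10].

set temperature = 10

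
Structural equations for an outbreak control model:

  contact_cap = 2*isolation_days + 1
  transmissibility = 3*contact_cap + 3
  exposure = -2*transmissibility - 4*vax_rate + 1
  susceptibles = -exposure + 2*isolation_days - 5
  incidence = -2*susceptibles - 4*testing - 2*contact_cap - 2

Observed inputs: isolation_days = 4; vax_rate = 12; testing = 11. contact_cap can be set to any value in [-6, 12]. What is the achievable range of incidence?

Intervening on contact_cap fixes its value directly, overriding its dependence on isolation_days.
Substituting into the exposure equation gives exposure = -6*contact_cap - 53.
Substituting into the susceptibles equation gives susceptibles = 6*contact_cap + 56.
This gives incidence = -14*contact_cap - 158.
Linear in contact_cap, so extremes are at the endpoints: contact_cap = -6 gives incidence = -74; contact_cap = 12 gives incidence = -326.

-326 to -74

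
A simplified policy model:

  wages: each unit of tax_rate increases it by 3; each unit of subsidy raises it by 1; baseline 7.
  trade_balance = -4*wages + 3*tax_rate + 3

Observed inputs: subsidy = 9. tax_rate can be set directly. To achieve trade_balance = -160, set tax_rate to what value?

Substituting into the wages equation gives wages = 3*tax_rate + 16.
Substituting into the trade_balance equation gives trade_balance = -9*tax_rate - 61.
Solve -9*tax_rate - 61 = -160: tax_rate = (-160 + 61) / -9 = 11.

tax_rate = 11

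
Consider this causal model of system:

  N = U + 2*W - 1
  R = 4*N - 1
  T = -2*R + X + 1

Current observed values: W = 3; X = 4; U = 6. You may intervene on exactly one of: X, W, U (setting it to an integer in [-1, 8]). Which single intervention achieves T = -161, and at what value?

Intervening on X: T = X - 85. Reaching -161 requires X = -76, outside [-1, 8].
Intervening on W: with other inputs at their observed values, T = -16*W - 33. Solving for -161 gives W = 8, within [-1, 8].
Intervening on U: T = -8*U - 33. Reaching -161 requires U = 16, outside [-1, 8].

set W = 8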